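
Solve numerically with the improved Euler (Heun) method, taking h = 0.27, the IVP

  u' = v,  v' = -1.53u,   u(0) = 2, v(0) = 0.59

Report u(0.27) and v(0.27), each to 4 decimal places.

Heun on (u,v): k1 = f(t_n, state_n); k2 = f(t_n + h, state_n + h·k1); state_{n+1} = state_n + (h/2)·(k1 + k2).
0.000000: (2.000000, 0.590000)
  k1 = (0.590000, -3.060000)
  predictor → (2.159300, -0.236200)
  k2 = (-0.236200, -3.303729)
  → (2.047763, -0.269103)
(u(0.27), v(0.27)) ≈ (2.0478, -0.2691)

2.0478, -0.2691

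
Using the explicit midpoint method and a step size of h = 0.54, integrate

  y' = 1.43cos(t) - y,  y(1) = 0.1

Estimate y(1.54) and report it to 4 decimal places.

Midpoint: k1 = f(t_n, y_n); k2 = f(t_n + h/2, y_n + (h/2)·k1); y_{n+1} = y_n + h·k2.
t=1.000000, y=0.100000:
  k1 = f(1.000000, 0.100000) = 0.672632
  k2 = f(1.270000, 0.281611) = 0.142071
  y ← 0.100000 + 0.54·0.142071 = 0.176718
y(1.54) ≈ 0.1767

0.1767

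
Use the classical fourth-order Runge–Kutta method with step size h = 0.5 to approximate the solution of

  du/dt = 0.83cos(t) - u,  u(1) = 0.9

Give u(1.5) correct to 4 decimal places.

0.6413

RK4: k1 = f(t_n, u_n); k2 = f(t_n + h/2, u_n + (h/2)·k1); k3 = f(t_n + h/2, u_n + (h/2)·k2); k4 = f(t_n + h, u_n + h·k3); u_{n+1} = u_n + (h/6)·(k1 + 2k2 + 2k3 + k4).
t=1.000000, u=0.900000:
  k1 = f(1.000000, 0.900000) = -0.451549
  k2 = f(1.250000, 0.787113) = -0.525395
  k3 = f(1.250000, 0.768651) = -0.506934
  k4 = f(1.500000, 0.646533) = -0.587821
  u ← 0.900000 + (0.5/6)·(k1 + 2k2 + 2k3 + k4) = 0.641331
u(1.5) ≈ 0.6413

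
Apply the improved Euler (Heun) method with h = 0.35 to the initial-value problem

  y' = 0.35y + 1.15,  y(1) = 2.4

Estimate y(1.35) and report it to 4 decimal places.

3.1392

Heun: k1 = f(t_n, y_n); k2 = f(t_n + h, y_n + h·k1); y_{n+1} = y_n + (h/2)·(k1 + k2).
t=1.000000, y=2.400000:
  k1 = f(1.000000, 2.400000) = 1.990000
  k2 = f(1.350000, 3.096500) = 2.233775
  y ← 2.400000 + (0.35/2)·(1.990000 + 2.233775) = 3.139161
y(1.35) ≈ 3.1392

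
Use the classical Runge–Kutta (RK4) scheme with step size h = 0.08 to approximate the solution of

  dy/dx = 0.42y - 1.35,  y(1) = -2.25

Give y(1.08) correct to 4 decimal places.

RK4: k1 = f(x_n, y_n); k2 = f(x_n + h/2, y_n + (h/2)·k1); k3 = f(x_n + h/2, y_n + (h/2)·k2); k4 = f(x_n + h, y_n + h·k3); y_{n+1} = y_n + (h/6)·(k1 + 2k2 + 2k3 + k4).
x=1.000000, y=-2.250000:
  k1 = f(1.000000, -2.250000) = -2.295000
  k2 = f(1.040000, -2.341800) = -2.333556
  k3 = f(1.040000, -2.343342) = -2.334204
  k4 = f(1.080000, -2.436736) = -2.373429
  y ← -2.250000 + (0.08/6)·(k1 + 2k2 + 2k3 + k4) = -2.436719
y(1.08) ≈ -2.4367

-2.4367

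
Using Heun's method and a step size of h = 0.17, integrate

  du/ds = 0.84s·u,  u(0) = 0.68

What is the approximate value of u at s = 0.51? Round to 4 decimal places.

0.7583

Heun: k1 = f(s_n, u_n); k2 = f(s_n + h, u_n + h·k1); u_{n+1} = u_n + (h/2)·(k1 + k2).
s=0.000000, u=0.680000:
  k1 = f(0.000000, 0.680000) = 0.000000
  k2 = f(0.170000, 0.680000) = 0.097104
  u ← 0.680000 + (0.17/2)·(0.000000 + 0.097104) = 0.688254
s=0.170000, u=0.688254:
  k1 = f(0.170000, 0.688254) = 0.098283
  k2 = f(0.340000, 0.704962) = 0.201337
  u ← 0.688254 + (0.17/2)·(0.098283 + 0.201337) = 0.713722
s=0.340000, u=0.713722:
  k1 = f(0.340000, 0.713722) = 0.203839
  k2 = f(0.510000, 0.748374) = 0.320603
  u ← 0.713722 + (0.17/2)·(0.203839 + 0.320603) = 0.758299
u(0.51) ≈ 0.7583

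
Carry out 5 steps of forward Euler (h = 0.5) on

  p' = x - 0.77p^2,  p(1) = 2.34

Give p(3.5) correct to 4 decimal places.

Euler: p_{n+1} = p_n + h·f(x_n, p_n).
x=1.000000, p=2.340000: f=-3.216212 → p ← 2.340000 + 0.5·(-3.216212) = 0.731894
x=1.500000, p=0.731894: f=1.087535 → p ← 0.731894 + 0.5·1.087535 = 1.275662
x=2.000000, p=1.275662: f=0.746970 → p ← 1.275662 + 0.5·0.746970 = 1.649146
x=2.500000, p=1.649146: f=0.405844 → p ← 1.649146 + 0.5·0.405844 = 1.852068
x=3.000000, p=1.852068: f=0.358780 → p ← 1.852068 + 0.5·0.358780 = 2.031458
p(3.5) ≈ 2.0315

2.0315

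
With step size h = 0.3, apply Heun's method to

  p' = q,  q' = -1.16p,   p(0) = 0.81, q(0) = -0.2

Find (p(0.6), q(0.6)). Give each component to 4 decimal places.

Heun on (p,q): k1 = f(x_n, state_n); k2 = f(x_n + h, state_n + h·k1); state_{n+1} = state_n + (h/2)·(k1 + k2).
0.000000: (0.810000, -0.200000)
  k1 = (-0.200000, -0.939600)
  predictor → (0.750000, -0.481880)
  k2 = (-0.481880, -0.870000)
  → (0.707718, -0.471440)
0.300000: (0.707718, -0.471440)
  k1 = (-0.471440, -0.820953)
  predictor → (0.566286, -0.717726)
  k2 = (-0.717726, -0.656892)
  → (0.529343, -0.693117)
(p(0.6), q(0.6)) ≈ (0.5293, -0.6931)

0.5293, -0.6931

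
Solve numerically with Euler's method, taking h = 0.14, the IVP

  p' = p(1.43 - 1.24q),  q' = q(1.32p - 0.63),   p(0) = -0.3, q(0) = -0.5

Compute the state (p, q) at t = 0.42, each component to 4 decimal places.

Euler on (p,q): p_{n+1} = p_n + h·p', q_{n+1} = q_n + h·q'.
0.000000: (-0.300000, -0.500000); f=(-0.615000, 0.513000) → (-0.386100, -0.428180)
0.140000: (-0.386100, -0.428180); f=(-0.757120, 0.487976) → (-0.492097, -0.359863)
0.280000: (-0.492097, -0.359863); f=(-0.923287, 0.460470) → (-0.621357, -0.295398)
(p(0.42), q(0.42)) ≈ (-0.6214, -0.2954)

-0.6214, -0.2954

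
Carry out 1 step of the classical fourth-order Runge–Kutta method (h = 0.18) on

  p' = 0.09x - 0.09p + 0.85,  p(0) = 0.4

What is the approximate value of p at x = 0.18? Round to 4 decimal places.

RK4: k1 = f(x_n, p_n); k2 = f(x_n + h/2, p_n + (h/2)·k1); k3 = f(x_n + h/2, p_n + (h/2)·k2); k4 = f(x_n + h, p_n + h·k3); p_{n+1} = p_n + (h/6)·(k1 + 2k2 + 2k3 + k4).
x=0.000000, p=0.400000:
  k1 = f(0.000000, 0.400000) = 0.814000
  k2 = f(0.090000, 0.473260) = 0.815507
  k3 = f(0.090000, 0.473396) = 0.815494
  k4 = f(0.180000, 0.546789) = 0.816989
  p ← 0.400000 + (0.18/6)·(k1 + 2k2 + 2k3 + k4) = 0.546790
p(0.18) ≈ 0.5468

0.5468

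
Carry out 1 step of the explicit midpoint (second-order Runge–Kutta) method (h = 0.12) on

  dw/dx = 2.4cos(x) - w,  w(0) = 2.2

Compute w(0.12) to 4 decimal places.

Midpoint: k1 = f(x_n, w_n); k2 = f(x_n + h/2, w_n + (h/2)·k1); w_{n+1} = w_n + h·k2.
x=0.000000, w=2.200000:
  k1 = f(0.000000, 2.200000) = 0.200000
  k2 = f(0.060000, 2.212000) = 0.183681
  w ← 2.200000 + 0.12·0.183681 = 2.222042
w(0.12) ≈ 2.2220

2.2220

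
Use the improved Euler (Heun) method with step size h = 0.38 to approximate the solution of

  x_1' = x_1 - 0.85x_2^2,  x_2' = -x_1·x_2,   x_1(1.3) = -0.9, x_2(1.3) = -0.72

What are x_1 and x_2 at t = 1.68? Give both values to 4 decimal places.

-1.5733, -1.1019

Heun on (x_1,x_2): k1 = f(t_n, state_n); k2 = f(t_n + h, state_n + h·k1); state_{n+1} = state_n + (h/2)·(k1 + k2).
1.300000: (-0.900000, -0.720000)
  k1 = (-1.340640, -0.648000)
  predictor → (-1.409443, -0.966240)
  k2 = (-2.203020, -1.361860)
  → (-1.573295, -1.101873)
(x_1(1.68), x_2(1.68)) ≈ (-1.5733, -1.1019)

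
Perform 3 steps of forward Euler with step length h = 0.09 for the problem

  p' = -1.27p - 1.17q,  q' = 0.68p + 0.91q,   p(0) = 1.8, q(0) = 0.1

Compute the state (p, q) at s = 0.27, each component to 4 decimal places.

Euler on (p,q): p_{n+1} = p_n + h·p', q_{n+1} = q_n + h·q'.
0.000000: (1.800000, 0.100000); f=(-2.403000, 1.315000) → (1.583730, 0.218350)
0.090000: (1.583730, 0.218350); f=(-2.266807, 1.275635) → (1.379717, 0.333157)
0.180000: (1.379717, 0.333157); f=(-2.142035, 1.241381) → (1.186934, 0.444881)
(p(0.27), q(0.27)) ≈ (1.1869, 0.4449)

1.1869, 0.4449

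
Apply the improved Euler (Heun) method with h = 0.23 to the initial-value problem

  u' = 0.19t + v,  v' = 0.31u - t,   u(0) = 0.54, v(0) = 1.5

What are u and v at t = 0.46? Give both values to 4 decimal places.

1.2614, 1.5216

Heun on (u,v): k1 = f(t_n, state_n); k2 = f(t_n + h, state_n + h·k1); state_{n+1} = state_n + (h/2)·(k1 + k2).
0.000000: (0.540000, 1.500000)
  k1 = (1.500000, 0.167400)
  predictor → (0.885000, 1.538502)
  k2 = (1.582202, 0.044350)
  → (0.894453, 1.524351)
0.230000: (0.894453, 1.524351)
  k1 = (1.568051, 0.047281)
  predictor → (1.255105, 1.535226)
  k2 = (1.622626, -0.070917)
  → (1.261381, 1.521633)
(u(0.46), v(0.46)) ≈ (1.2614, 1.5216)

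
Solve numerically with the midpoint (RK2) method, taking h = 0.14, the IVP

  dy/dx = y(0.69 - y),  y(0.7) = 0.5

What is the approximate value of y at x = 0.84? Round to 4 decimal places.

Midpoint: k1 = f(x_n, y_n); k2 = f(x_n + h/2, y_n + (h/2)·k1); y_{n+1} = y_n + h·k2.
x=0.700000, y=0.500000:
  k1 = f(0.700000, 0.500000) = 0.095000
  k2 = f(0.770000, 0.506650) = 0.092894
  y ← 0.500000 + 0.14·0.092894 = 0.513005
y(0.84) ≈ 0.5130

0.5130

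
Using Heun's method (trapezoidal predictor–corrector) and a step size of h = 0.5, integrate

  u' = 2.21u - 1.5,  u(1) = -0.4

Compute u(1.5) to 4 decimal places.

Heun: k1 = f(x_n, u_n); k2 = f(x_n + h, u_n + h·k1); u_{n+1} = u_n + (h/2)·(k1 + k2).
x=1.000000, u=-0.400000:
  k1 = f(1.000000, -0.400000) = -2.384000
  k2 = f(1.500000, -1.592000) = -5.018320
  u ← -0.400000 + (0.5/2)·(-2.384000 + (-5.018320)) = -2.250580
u(1.5) ≈ -2.2506

-2.2506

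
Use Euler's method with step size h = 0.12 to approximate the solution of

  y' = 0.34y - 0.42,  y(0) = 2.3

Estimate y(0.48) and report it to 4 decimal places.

Euler: y_{n+1} = y_n + h·f(x_n, y_n).
x=0.000000, y=2.300000: f=0.362000 → y ← 2.300000 + 0.12·0.362000 = 2.343440
x=0.120000, y=2.343440: f=0.376770 → y ← 2.343440 + 0.12·0.376770 = 2.388652
x=0.240000, y=2.388652: f=0.392142 → y ← 2.388652 + 0.12·0.392142 = 2.435709
x=0.360000, y=2.435709: f=0.408141 → y ← 2.435709 + 0.12·0.408141 = 2.484686
y(0.48) ≈ 2.4847

2.4847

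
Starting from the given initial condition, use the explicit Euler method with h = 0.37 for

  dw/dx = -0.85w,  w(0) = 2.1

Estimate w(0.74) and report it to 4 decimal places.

Euler: w_{n+1} = w_n + h·f(x_n, w_n).
x=0.000000, w=2.100000: f=-1.785000 → w ← 2.100000 + 0.37·(-1.785000) = 1.439550
x=0.370000, w=1.439550: f=-1.223618 → w ← 1.439550 + 0.37·(-1.223618) = 0.986812
w(0.74) ≈ 0.9868

0.9868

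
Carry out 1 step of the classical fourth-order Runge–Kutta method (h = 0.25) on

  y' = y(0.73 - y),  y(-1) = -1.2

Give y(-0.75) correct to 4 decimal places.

-2.1440

RK4: k1 = f(x_n, y_n); k2 = f(x_n + h/2, y_n + (h/2)·k1); k3 = f(x_n + h/2, y_n + (h/2)·k2); k4 = f(x_n + h, y_n + h·k3); y_{n+1} = y_n + (h/6)·(k1 + 2k2 + 2k3 + k4).
x=-1.000000, y=-1.200000:
  k1 = f(-1.000000, -1.200000) = -2.316000
  k2 = f(-0.875000, -1.489500) = -3.305945
  k3 = f(-0.875000, -1.613243) = -3.780221
  k4 = f(-0.750000, -2.145055) = -6.167152
  y ← -1.200000 + (0.25/6)·(k1 + 2k2 + 2k3 + k4) = -2.143979
y(-0.75) ≈ -2.1440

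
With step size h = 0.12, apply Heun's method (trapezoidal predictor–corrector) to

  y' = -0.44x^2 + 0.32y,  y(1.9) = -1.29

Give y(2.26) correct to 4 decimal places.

Heun: k1 = f(x_n, y_n); k2 = f(x_n + h, y_n + h·k1); y_{n+1} = y_n + (h/2)·(k1 + k2).
x=1.900000, y=-1.290000:
  k1 = f(1.900000, -1.290000) = -2.001200
  k2 = f(2.020000, -1.530144) = -2.285022
  y ← -1.290000 + (0.12/2)·(-2.001200 + (-2.285022)) = -1.547173
x=2.020000, y=-1.547173:
  k1 = f(2.020000, -1.547173) = -2.290471
  k2 = f(2.140000, -1.822030) = -2.598074
  y ← -1.547173 + (0.12/2)·(-2.290471 + (-2.598074)) = -1.840486
x=2.140000, y=-1.840486:
  k1 = f(2.140000, -1.840486) = -2.603980
  k2 = f(2.260000, -2.152964) = -2.936292
  y ← -1.840486 + (0.12/2)·(-2.603980 + (-2.936292)) = -2.172902
y(2.26) ≈ -2.1729

-2.1729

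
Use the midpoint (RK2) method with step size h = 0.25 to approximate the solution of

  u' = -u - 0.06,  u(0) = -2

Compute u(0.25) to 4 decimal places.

-1.5756

Midpoint: k1 = f(x_n, u_n); k2 = f(x_n + h/2, u_n + (h/2)·k1); u_{n+1} = u_n + h·k2.
x=0.000000, u=-2.000000:
  k1 = f(0.000000, -2.000000) = 1.940000
  k2 = f(0.125000, -1.757500) = 1.697500
  u ← -2.000000 + 0.25·1.697500 = -1.575625
u(0.25) ≈ -1.5756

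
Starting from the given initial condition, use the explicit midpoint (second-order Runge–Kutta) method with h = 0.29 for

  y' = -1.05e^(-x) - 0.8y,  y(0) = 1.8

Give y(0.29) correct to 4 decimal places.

Midpoint: k1 = f(x_n, y_n); k2 = f(x_n + h/2, y_n + (h/2)·k1); y_{n+1} = y_n + h·k2.
x=0.000000, y=1.800000:
  k1 = f(0.000000, 1.800000) = -2.490000
  k2 = f(0.145000, 1.438950) = -2.059433
  y ← 1.800000 + 0.29·(-2.059433) = 1.202764
y(0.29) ≈ 1.2028

1.2028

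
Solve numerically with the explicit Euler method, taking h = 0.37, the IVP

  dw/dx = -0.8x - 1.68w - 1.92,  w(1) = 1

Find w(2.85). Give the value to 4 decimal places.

Euler: w_{n+1} = w_n + h·f(x_n, w_n).
x=1.000000, w=1.000000: f=-4.400000 → w ← 1.000000 + 0.37·(-4.400000) = -0.628000
x=1.370000, w=-0.628000: f=-1.960960 → w ← -0.628000 + 0.37·(-1.960960) = -1.353555
x=1.740000, w=-1.353555: f=-1.038027 → w ← -1.353555 + 0.37·(-1.038027) = -1.737625
x=2.110000, w=-1.737625: f=-0.688790 → w ← -1.737625 + 0.37·(-0.688790) = -1.992477
x=2.480000, w=-1.992477: f=-0.556638 → w ← -1.992477 + 0.37·(-0.556638) = -2.198433
w(2.85) ≈ -2.1984

-2.1984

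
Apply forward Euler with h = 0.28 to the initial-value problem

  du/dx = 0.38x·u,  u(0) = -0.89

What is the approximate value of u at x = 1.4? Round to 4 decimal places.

-1.1840

Euler: u_{n+1} = u_n + h·f(x_n, u_n).
x=0.000000, u=-0.890000: f=0.000000 → u ← -0.890000 + 0.28·0.000000 = -0.890000
x=0.280000, u=-0.890000: f=-0.094696 → u ← -0.890000 + 0.28·(-0.094696) = -0.916515
x=0.560000, u=-0.916515: f=-0.195034 → u ← -0.916515 + 0.28·(-0.195034) = -0.971125
x=0.840000, u=-0.971125: f=-0.309983 → u ← -0.971125 + 0.28·(-0.309983) = -1.057920
x=1.120000, u=-1.057920: f=-0.450251 → u ← -1.057920 + 0.28·(-0.450251) = -1.183990
u(1.4) ≈ -1.1840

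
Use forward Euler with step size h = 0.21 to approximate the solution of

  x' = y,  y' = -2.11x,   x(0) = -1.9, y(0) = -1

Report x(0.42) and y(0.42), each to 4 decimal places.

Euler on (x,y): x_{n+1} = x_n + h·x', y_{n+1} = y_n + h·y'.
0.000000: (-1.900000, -1.000000); f=(-1.000000, 4.009000) → (-2.110000, -0.158110)
0.210000: (-2.110000, -0.158110); f=(-0.158110, 4.452100) → (-2.143203, 0.776831)
(x(0.42), y(0.42)) ≈ (-2.1432, 0.7768)

-2.1432, 0.7768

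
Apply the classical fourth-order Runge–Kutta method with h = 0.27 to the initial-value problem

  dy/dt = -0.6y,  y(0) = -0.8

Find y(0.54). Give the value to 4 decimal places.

-0.5786

RK4: k1 = f(t_n, y_n); k2 = f(t_n + h/2, y_n + (h/2)·k1); k3 = f(t_n + h/2, y_n + (h/2)·k2); k4 = f(t_n + h, y_n + h·k3); y_{n+1} = y_n + (h/6)·(k1 + 2k2 + 2k3 + k4).
t=0.000000, y=-0.800000:
  k1 = f(0.000000, -0.800000) = 0.480000
  k2 = f(0.135000, -0.735200) = 0.441120
  k3 = f(0.135000, -0.740449) = 0.444269
  k4 = f(0.270000, -0.680047) = 0.408028
  y ← -0.800000 + (0.27/6)·(k1 + 2k2 + 2k3 + k4) = -0.680354
t=0.270000, y=-0.680354:
  k1 = f(0.270000, -0.680354) = 0.408212
  k2 = f(0.405000, -0.625245) = 0.375147
  k3 = f(0.405000, -0.629709) = 0.377825
  k4 = f(0.540000, -0.578341) = 0.347005
  y ← -0.680354 + (0.27/6)·(k1 + 2k2 + 2k3 + k4) = -0.578601
y(0.54) ≈ -0.5786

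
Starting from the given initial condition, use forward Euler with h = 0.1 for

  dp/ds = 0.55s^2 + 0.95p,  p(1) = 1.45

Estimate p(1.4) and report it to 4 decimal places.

Euler: p_{n+1} = p_n + h·f(s_n, p_n).
s=1.000000, p=1.450000: f=1.927500 → p ← 1.450000 + 0.1·1.927500 = 1.642750
s=1.100000, p=1.642750: f=2.226113 → p ← 1.642750 + 0.1·2.226113 = 1.865361
s=1.200000, p=1.865361: f=2.564093 → p ← 1.865361 + 0.1·2.564093 = 2.121771
s=1.300000, p=2.121771: f=2.945182 → p ← 2.121771 + 0.1·2.945182 = 2.416289
p(1.4) ≈ 2.4163

2.4163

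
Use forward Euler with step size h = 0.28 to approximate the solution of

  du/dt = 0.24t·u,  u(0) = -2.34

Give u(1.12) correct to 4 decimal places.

Euler: u_{n+1} = u_n + h·f(t_n, u_n).
t=0.000000, u=-2.340000: f=0.000000 → u ← -2.340000 + 0.28·0.000000 = -2.340000
t=0.280000, u=-2.340000: f=-0.157248 → u ← -2.340000 + 0.28·(-0.157248) = -2.384029
t=0.560000, u=-2.384029: f=-0.320414 → u ← -2.384029 + 0.28·(-0.320414) = -2.473745
t=0.840000, u=-2.473745: f=-0.498707 → u ← -2.473745 + 0.28·(-0.498707) = -2.613383
u(1.12) ≈ -2.6134

-2.6134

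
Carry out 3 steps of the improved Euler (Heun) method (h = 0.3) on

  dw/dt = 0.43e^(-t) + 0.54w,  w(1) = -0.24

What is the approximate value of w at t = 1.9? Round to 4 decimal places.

-0.2630

Heun: k1 = f(t_n, w_n); k2 = f(t_n + h, w_n + h·k1); w_{n+1} = w_n + (h/2)·(k1 + k2).
t=1.000000, w=-0.240000:
  k1 = f(1.000000, -0.240000) = 0.028588
  k2 = f(1.300000, -0.231424) = -0.007780
  w ← -0.240000 + (0.3/2)·(0.028588 + (-0.007780)) = -0.236879
t=1.300000, w=-0.236879:
  k1 = f(1.300000, -0.236879) = -0.010726
  k2 = f(1.600000, -0.240097) = -0.042837
  w ← -0.236879 + (0.3/2)·(-0.010726 + (-0.042837)) = -0.244913
t=1.600000, w=-0.244913:
  k1 = f(1.600000, -0.244913) = -0.045438
  k2 = f(1.900000, -0.258544) = -0.075299
  w ← -0.244913 + (0.3/2)·(-0.045438 + (-0.075299)) = -0.263024
w(1.9) ≈ -0.2630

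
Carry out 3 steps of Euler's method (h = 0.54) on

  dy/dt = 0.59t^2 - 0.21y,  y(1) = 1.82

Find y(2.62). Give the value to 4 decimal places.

3.5671

Euler: y_{n+1} = y_n + h·f(t_n, y_n).
t=1.000000, y=1.820000: f=0.207800 → y ← 1.820000 + 0.54·0.207800 = 1.932212
t=1.540000, y=1.932212: f=0.993479 → y ← 1.932212 + 0.54·0.993479 = 2.468691
t=2.080000, y=2.468691: f=2.034151 → y ← 2.468691 + 0.54·2.034151 = 3.567132
y(2.62) ≈ 3.5671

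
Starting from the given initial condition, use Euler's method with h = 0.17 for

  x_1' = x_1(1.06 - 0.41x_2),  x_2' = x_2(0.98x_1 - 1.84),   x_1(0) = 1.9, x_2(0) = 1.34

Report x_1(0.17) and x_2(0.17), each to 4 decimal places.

2.0649, 1.3450

Euler on (x_1,x_2): x_1_{n+1} = x_1_n + h·x_1', x_2_{n+1} = x_2_n + h·x_2'.
0.000000: (1.900000, 1.340000); f=(0.970140, 0.029480) → (2.064924, 1.345012)
(x_1(0.17), x_2(0.17)) ≈ (2.0649, 1.3450)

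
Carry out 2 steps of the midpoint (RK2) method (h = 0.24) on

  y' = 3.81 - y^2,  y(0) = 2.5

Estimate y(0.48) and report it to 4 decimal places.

Midpoint: k1 = f(t_n, y_n); k2 = f(t_n + h/2, y_n + (h/2)·k1); y_{n+1} = y_n + h·k2.
t=0.000000, y=2.500000:
  k1 = f(0.000000, 2.500000) = -2.440000
  k2 = f(0.120000, 2.207200) = -1.061732
  y ← 2.500000 + 0.24·(-1.061732) = 2.245184
t=0.240000, y=2.245184:
  k1 = f(0.240000, 2.245184) = -1.230853
  k2 = f(0.360000, 2.097482) = -0.589431
  y ← 2.245184 + 0.24·(-0.589431) = 2.103721
y(0.48) ≈ 2.1037

2.1037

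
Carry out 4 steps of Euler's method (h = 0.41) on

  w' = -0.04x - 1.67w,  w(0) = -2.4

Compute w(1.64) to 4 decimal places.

Euler: w_{n+1} = w_n + h·f(x_n, w_n).
x=0.000000, w=-2.400000: f=4.008000 → w ← -2.400000 + 0.41·4.008000 = -0.756720
x=0.410000, w=-0.756720: f=1.247322 → w ← -0.756720 + 0.41·1.247322 = -0.245318
x=0.820000, w=-0.245318: f=0.376881 → w ← -0.245318 + 0.41·0.376881 = -0.090797
x=1.230000, w=-0.090797: f=0.102431 → w ← -0.090797 + 0.41·0.102431 = -0.048800
w(1.64) ≈ -0.0488

-0.0488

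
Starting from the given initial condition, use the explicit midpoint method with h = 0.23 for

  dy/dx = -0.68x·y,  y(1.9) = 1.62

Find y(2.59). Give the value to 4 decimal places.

0.5738

Midpoint: k1 = f(x_n, y_n); k2 = f(x_n + h/2, y_n + (h/2)·k1); y_{n+1} = y_n + h·k2.
x=1.900000, y=1.620000:
  k1 = f(1.900000, 1.620000) = -2.093040
  k2 = f(2.015000, 1.379300) = -1.889917
  y ← 1.620000 + 0.23·(-1.889917) = 1.185319
x=2.130000, y=1.185319:
  k1 = f(2.130000, 1.185319) = -1.716816
  k2 = f(2.245000, 0.987885) = -1.508105
  y ← 1.185319 + 0.23·(-1.508105) = 0.838455
x=2.360000, y=0.838455:
  k1 = f(2.360000, 0.838455) = -1.345552
  k2 = f(2.475000, 0.683716) = -1.150694
  y ← 0.838455 + 0.23·(-1.150694) = 0.573795
y(2.59) ≈ 0.5738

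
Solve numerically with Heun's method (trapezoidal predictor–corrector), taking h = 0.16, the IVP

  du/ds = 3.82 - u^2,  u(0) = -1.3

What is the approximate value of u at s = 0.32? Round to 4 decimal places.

-0.3647

Heun: k1 = f(s_n, u_n); k2 = f(s_n + h, u_n + h·k1); u_{n+1} = u_n + (h/2)·(k1 + k2).
s=0.000000, u=-1.300000:
  k1 = f(0.000000, -1.300000) = 2.130000
  k2 = f(0.160000, -0.959200) = 2.899935
  u ← -1.300000 + (0.16/2)·(2.130000 + 2.899935) = -0.897605
s=0.160000, u=-0.897605:
  k1 = f(0.160000, -0.897605) = 3.014305
  k2 = f(0.320000, -0.415316) = 3.647512
  u ← -0.897605 + (0.16/2)·(3.014305 + 3.647512) = -0.364660
u(0.32) ≈ -0.3647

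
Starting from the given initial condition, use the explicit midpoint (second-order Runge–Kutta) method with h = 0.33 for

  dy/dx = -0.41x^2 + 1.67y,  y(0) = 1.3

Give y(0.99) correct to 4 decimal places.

Midpoint: k1 = f(x_n, y_n); k2 = f(x_n + h/2, y_n + (h/2)·k1); y_{n+1} = y_n + h·k2.
x=0.000000, y=1.300000:
  k1 = f(0.000000, 1.300000) = 2.171000
  k2 = f(0.165000, 1.658215) = 2.758057
  y ← 1.300000 + 0.33·2.758057 = 2.210159
x=0.330000, y=2.210159:
  k1 = f(0.330000, 2.210159) = 3.646316
  k2 = f(0.495000, 2.811801) = 4.595247
  y ← 2.210159 + 0.33·4.595247 = 3.726590
x=0.660000, y=3.726590:
  k1 = f(0.660000, 3.726590) = 6.044810
  k2 = f(0.825000, 4.723984) = 7.609997
  y ← 3.726590 + 0.33·7.609997 = 6.237889
y(0.99) ≈ 6.2379

6.2379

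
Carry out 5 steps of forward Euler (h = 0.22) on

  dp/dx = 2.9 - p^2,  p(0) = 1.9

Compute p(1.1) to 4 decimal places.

1.7031

Euler: p_{n+1} = p_n + h·f(x_n, p_n).
x=0.000000, p=1.900000: f=-0.710000 → p ← 1.900000 + 0.22·(-0.710000) = 1.743800
x=0.220000, p=1.743800: f=-0.140838 → p ← 1.743800 + 0.22·(-0.140838) = 1.712816
x=0.440000, p=1.712816: f=-0.033737 → p ← 1.712816 + 0.22·(-0.033737) = 1.705393
x=0.660000, p=1.705393: f=-0.008367 → p ← 1.705393 + 0.22·(-0.008367) = 1.703553
x=0.880000, p=1.703553: f=-0.002092 → p ← 1.703553 + 0.22·(-0.002092) = 1.703093
p(1.1) ≈ 1.7031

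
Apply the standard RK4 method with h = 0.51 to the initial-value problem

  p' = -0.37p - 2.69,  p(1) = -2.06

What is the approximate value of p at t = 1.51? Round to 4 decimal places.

-2.9560

RK4: k1 = f(t_n, p_n); k2 = f(t_n + h/2, p_n + (h/2)·k1); k3 = f(t_n + h/2, p_n + (h/2)·k2); k4 = f(t_n + h, p_n + h·k3); p_{n+1} = p_n + (h/6)·(k1 + 2k2 + 2k3 + k4).
t=1.000000, p=-2.060000:
  k1 = f(1.000000, -2.060000) = -1.927800
  k2 = f(1.255000, -2.551589) = -1.745912
  k3 = f(1.255000, -2.505208) = -1.763073
  k4 = f(1.510000, -2.959167) = -1.595108
  p ← -2.060000 + (0.51/6)·(k1 + 2k2 + 2k3 + k4) = -2.955975
p(1.51) ≈ -2.9560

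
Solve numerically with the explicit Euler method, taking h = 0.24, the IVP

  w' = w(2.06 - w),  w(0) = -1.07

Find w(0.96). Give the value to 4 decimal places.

Euler: w_{n+1} = w_n + h·f(x_n, w_n).
x=0.000000, w=-1.070000: f=-3.349100 → w ← -1.070000 + 0.24·(-3.349100) = -1.873784
x=0.240000, w=-1.873784: f=-7.371062 → w ← -1.873784 + 0.24·(-7.371062) = -3.642839
x=0.480000, w=-3.642839: f=-20.774522 → w ← -3.642839 + 0.24·(-20.774522) = -8.628724
x=0.720000, w=-8.628724: f=-92.230051 → w ← -8.628724 + 0.24·(-92.230051) = -30.763936
w(0.96) ≈ -30.7639

-30.7639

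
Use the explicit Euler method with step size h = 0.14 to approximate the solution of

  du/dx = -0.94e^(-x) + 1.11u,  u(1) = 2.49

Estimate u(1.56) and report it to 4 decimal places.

Euler: u_{n+1} = u_n + h·f(x_n, u_n).
x=1.000000, u=2.490000: f=2.418093 → u ← 2.490000 + 0.14·2.418093 = 2.828533
x=1.140000, u=2.828533: f=2.839042 → u ← 2.828533 + 0.14·2.839042 = 3.225999
x=1.280000, u=3.225999: f=3.319504 → u ← 3.225999 + 0.14·3.319504 = 3.690729
x=1.420000, u=3.690729: f=3.869499 → u ← 3.690729 + 0.14·3.869499 = 4.232459
u(1.56) ≈ 4.2325

4.2325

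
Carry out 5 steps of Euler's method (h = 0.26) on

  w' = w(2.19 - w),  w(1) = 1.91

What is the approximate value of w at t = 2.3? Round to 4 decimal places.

2.1844

Euler: w_{n+1} = w_n + h·f(t_n, w_n).
t=1.000000, w=1.910000: f=0.534800 → w ← 1.910000 + 0.26·0.534800 = 2.049048
t=1.260000, w=2.049048: f=0.288817 → w ← 2.049048 + 0.26·0.288817 = 2.124141
t=1.520000, w=2.124141: f=0.139895 → w ← 2.124141 + 0.26·0.139895 = 2.160513
t=1.780000, w=2.160513: f=0.063707 → w ← 2.160513 + 0.26·0.063707 = 2.177077
t=2.040000, w=2.177077: f=0.028135 → w ← 2.177077 + 0.26·0.028135 = 2.184392
w(2.3) ≈ 2.1844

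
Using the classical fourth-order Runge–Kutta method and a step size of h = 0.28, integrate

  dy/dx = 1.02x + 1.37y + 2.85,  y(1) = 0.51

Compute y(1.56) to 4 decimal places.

RK4: k1 = f(x_n, y_n); k2 = f(x_n + h/2, y_n + (h/2)·k1); k3 = f(x_n + h/2, y_n + (h/2)·k2); k4 = f(x_n + h, y_n + h·k3); y_{n+1} = y_n + (h/6)·(k1 + 2k2 + 2k3 + k4).
x=1.000000, y=0.510000:
  k1 = f(1.000000, 0.510000) = 4.568700
  k2 = f(1.140000, 1.149618) = 5.587777
  k3 = f(1.140000, 1.292289) = 5.783236
  k4 = f(1.280000, 2.129306) = 7.072749
  y ← 0.510000 + (0.28/6)·(k1 + 2k2 + 2k3 + k4) = 2.114562
x=1.280000, y=2.114562:
  k1 = f(1.280000, 2.114562) = 7.052550
  k2 = f(1.420000, 3.101919) = 8.548029
  k3 = f(1.420000, 3.311286) = 8.834862
  k4 = f(1.560000, 4.588323) = 10.727203
  y ← 2.114562 + (0.28/6)·(k1 + 2k2 + 2k3 + k4) = 4.566687
y(1.56) ≈ 4.5667

4.5667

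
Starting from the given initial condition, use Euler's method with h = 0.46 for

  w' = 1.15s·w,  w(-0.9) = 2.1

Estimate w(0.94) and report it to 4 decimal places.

1.0696

Euler: w_{n+1} = w_n + h·f(s_n, w_n).
s=-0.900000, w=2.100000: f=-2.173500 → w ← 2.100000 + 0.46·(-2.173500) = 1.100190
s=-0.440000, w=1.100190: f=-0.556696 → w ← 1.100190 + 0.46·(-0.556696) = 0.844110
s=0.020000, w=0.844110: f=0.019415 → w ← 0.844110 + 0.46·0.019415 = 0.853040
s=0.480000, w=0.853040: f=0.470878 → w ← 0.853040 + 0.46·0.470878 = 1.069644
w(0.94) ≈ 1.0696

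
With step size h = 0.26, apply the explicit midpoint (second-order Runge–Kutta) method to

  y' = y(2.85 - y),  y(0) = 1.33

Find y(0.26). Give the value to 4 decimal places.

Midpoint: k1 = f(x_n, y_n); k2 = f(x_n + h/2, y_n + (h/2)·k1); y_{n+1} = y_n + h·k2.
x=0.000000, y=1.330000:
  k1 = f(0.000000, 1.330000) = 2.021600
  k2 = f(0.130000, 1.592808) = 2.002465
  y ← 1.330000 + 0.26·2.002465 = 1.850641
y(0.26) ≈ 1.8506

1.8506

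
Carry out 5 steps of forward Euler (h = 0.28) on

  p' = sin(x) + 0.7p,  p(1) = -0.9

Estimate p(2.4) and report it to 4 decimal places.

Euler: p_{n+1} = p_n + h·f(x_n, p_n).
x=1.000000, p=-0.900000: f=0.211471 → p ← -0.900000 + 0.28·0.211471 = -0.840788
x=1.280000, p=-0.840788: f=0.369464 → p ← -0.840788 + 0.28·0.369464 = -0.737338
x=1.560000, p=-0.737338: f=0.483805 → p ← -0.737338 + 0.28·0.483805 = -0.601873
x=1.840000, p=-0.601873: f=0.542672 → p ← -0.601873 + 0.28·0.542672 = -0.449925
x=2.120000, p=-0.449925: f=0.537993 → p ← -0.449925 + 0.28·0.537993 = -0.299286
p(2.4) ≈ -0.2993

-0.2993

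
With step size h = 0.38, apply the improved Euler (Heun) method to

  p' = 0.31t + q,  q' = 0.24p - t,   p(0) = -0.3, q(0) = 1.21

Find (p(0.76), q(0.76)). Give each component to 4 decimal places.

Heun on (p,q): k1 = f(t_n, state_n); k2 = f(t_n + h, state_n + h·k1); state_{n+1} = state_n + (h/2)·(k1 + k2).
0.000000: (-0.300000, 1.210000)
  k1 = (1.210000, -0.072000)
  predictor → (0.159800, 1.182640)
  k2 = (1.300440, -0.341648)
  → (0.176984, 1.131407)
0.380000: (0.176984, 1.131407)
  k1 = (1.249207, -0.337524)
  predictor → (0.651682, 1.003148)
  k2 = (1.238748, -0.603596)
  → (0.649695, 0.952594)
(p(0.76), q(0.76)) ≈ (0.6497, 0.9526)

0.6497, 0.9526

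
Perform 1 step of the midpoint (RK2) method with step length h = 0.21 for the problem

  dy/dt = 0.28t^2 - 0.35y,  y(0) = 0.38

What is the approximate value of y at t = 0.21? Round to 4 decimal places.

0.3537

Midpoint: k1 = f(t_n, y_n); k2 = f(t_n + h/2, y_n + (h/2)·k1); y_{n+1} = y_n + h·k2.
t=0.000000, y=0.380000:
  k1 = f(0.000000, 0.380000) = -0.133000
  k2 = f(0.105000, 0.366035) = -0.125025
  y ← 0.380000 + 0.21·(-0.125025) = 0.353745
y(0.21) ≈ 0.3537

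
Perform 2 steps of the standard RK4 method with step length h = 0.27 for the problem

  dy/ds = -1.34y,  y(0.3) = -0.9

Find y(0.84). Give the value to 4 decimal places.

RK4: k1 = f(s_n, y_n); k2 = f(s_n + h/2, y_n + (h/2)·k1); k3 = f(s_n + h/2, y_n + (h/2)·k2); k4 = f(s_n + h, y_n + h·k3); y_{n+1} = y_n + (h/6)·(k1 + 2k2 + 2k3 + k4).
s=0.300000, y=-0.900000:
  k1 = f(0.300000, -0.900000) = 1.206000
  k2 = f(0.435000, -0.737190) = 0.987835
  k3 = f(0.435000, -0.766642) = 1.027301
  k4 = f(0.570000, -0.622629) = 0.834323
  y ← -0.900000 + (0.27/6)·(k1 + 2k2 + 2k3 + k4) = -0.626823
s=0.570000, y=-0.626823:
  k1 = f(0.570000, -0.626823) = 0.839943
  k2 = f(0.705000, -0.513431) = 0.687997
  k3 = f(0.705000, -0.533944) = 0.715484
  k4 = f(0.840000, -0.433642) = 0.581081
  y ← -0.626823 + (0.27/6)·(k1 + 2k2 + 2k3 + k4) = -0.436564
y(0.84) ≈ -0.4366

-0.4366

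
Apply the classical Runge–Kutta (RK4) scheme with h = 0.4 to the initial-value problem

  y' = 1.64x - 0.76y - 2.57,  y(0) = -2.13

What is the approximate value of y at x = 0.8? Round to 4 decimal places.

-2.2672

RK4: k1 = f(x_n, y_n); k2 = f(x_n + h/2, y_n + (h/2)·k1); k3 = f(x_n + h/2, y_n + (h/2)·k2); k4 = f(x_n + h, y_n + h·k3); y_{n+1} = y_n + (h/6)·(k1 + 2k2 + 2k3 + k4).
x=0.000000, y=-2.130000:
  k1 = f(0.000000, -2.130000) = -0.951200
  k2 = f(0.200000, -2.320240) = -0.478618
  k3 = f(0.200000, -2.225724) = -0.550450
  k4 = f(0.400000, -2.350180) = -0.127863
  y ← -2.130000 + (0.4/6)·(k1 + 2k2 + 2k3 + k4) = -2.339147
x=0.400000, y=-2.339147:
  k1 = f(0.400000, -2.339147) = -0.136249
  k2 = f(0.600000, -2.366396) = 0.212461
  k3 = f(0.600000, -2.296654) = 0.159457
  k4 = f(0.800000, -2.275364) = 0.471276
  y ← -2.339147 + (0.4/6)·(k1 + 2k2 + 2k3 + k4) = -2.267222
y(0.8) ≈ -2.2672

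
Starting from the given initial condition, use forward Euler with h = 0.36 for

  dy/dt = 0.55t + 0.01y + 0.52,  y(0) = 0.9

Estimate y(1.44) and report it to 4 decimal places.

Euler: y_{n+1} = y_n + h·f(t_n, y_n).
t=0.000000, y=0.900000: f=0.529000 → y ← 0.900000 + 0.36·0.529000 = 1.090440
t=0.360000, y=1.090440: f=0.728904 → y ← 1.090440 + 0.36·0.728904 = 1.352846
t=0.720000, y=1.352846: f=0.929528 → y ← 1.352846 + 0.36·0.929528 = 1.687476
t=1.080000, y=1.687476: f=1.130875 → y ← 1.687476 + 0.36·1.130875 = 2.094591
y(1.44) ≈ 2.0946

2.0946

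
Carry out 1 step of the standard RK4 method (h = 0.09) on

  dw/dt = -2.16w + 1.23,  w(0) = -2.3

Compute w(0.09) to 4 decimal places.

RK4: k1 = f(t_n, w_n); k2 = f(t_n + h/2, w_n + (h/2)·k1); k3 = f(t_n + h/2, w_n + (h/2)·k2); k4 = f(t_n + h, w_n + h·k3); w_{n+1} = w_n + (h/6)·(k1 + 2k2 + 2k3 + k4).
t=0.000000, w=-2.300000:
  k1 = f(0.000000, -2.300000) = 6.198000
  k2 = f(0.045000, -2.021090) = 5.595554
  k3 = f(0.045000, -2.048200) = 5.654112
  k4 = f(0.090000, -1.791130) = 5.098841
  w ← -2.300000 + (0.09/6)·(k1 + 2k2 + 2k3 + k4) = -1.793057
w(0.09) ≈ -1.7931

-1.7931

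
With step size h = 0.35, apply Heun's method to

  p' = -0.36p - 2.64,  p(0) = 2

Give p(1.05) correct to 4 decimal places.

-0.9308

Heun: k1 = f(s_n, p_n); k2 = f(s_n + h, p_n + h·k1); p_{n+1} = p_n + (h/2)·(k1 + k2).
s=0.000000, p=2.000000:
  k1 = f(0.000000, 2.000000) = -3.360000
  k2 = f(0.350000, 0.824000) = -2.936640
  p ← 2.000000 + (0.35/2)·(-3.360000 + (-2.936640)) = 0.898088
s=0.350000, p=0.898088:
  k1 = f(0.350000, 0.898088) = -2.963312
  k2 = f(0.700000, -0.139071) = -2.589934
  p ← 0.898088 + (0.35/2)·(-2.963312 + (-2.589934)) = -0.073730
s=0.700000, p=-0.073730:
  k1 = f(0.700000, -0.073730) = -2.613457
  k2 = f(1.050000, -0.988440) = -2.284162
  p ← -0.073730 + (0.35/2)·(-2.613457 + (-2.284162)) = -0.930813
p(1.05) ≈ -0.9308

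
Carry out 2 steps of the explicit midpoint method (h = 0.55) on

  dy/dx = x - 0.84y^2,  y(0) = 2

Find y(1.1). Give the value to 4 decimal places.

1.4440

Midpoint: k1 = f(x_n, y_n); k2 = f(x_n + h/2, y_n + (h/2)·k1); y_{n+1} = y_n + h·k2.
x=0.000000, y=2.000000:
  k1 = f(0.000000, 2.000000) = -3.360000
  k2 = f(0.275000, 1.076000) = -0.697532
  y ← 2.000000 + 0.55·(-0.697532) = 1.616357
x=0.550000, y=1.616357:
  k1 = f(0.550000, 1.616357) = -1.644594
  k2 = f(0.825000, 1.164094) = -0.313297
  y ← 1.616357 + 0.55·(-0.313297) = 1.444044
y(1.1) ≈ 1.4440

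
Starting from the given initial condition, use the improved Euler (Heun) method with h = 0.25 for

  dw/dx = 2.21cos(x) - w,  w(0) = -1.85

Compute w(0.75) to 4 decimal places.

0.1379

Heun: k1 = f(x_n, w_n); k2 = f(x_n + h, w_n + h·k1); w_{n+1} = w_n + (h/2)·(k1 + k2).
x=0.000000, w=-1.850000:
  k1 = f(0.000000, -1.850000) = 4.060000
  k2 = f(0.250000, -0.835000) = 2.976296
  w ← -1.850000 + (0.25/2)·(4.060000 + 2.976296) = -0.970463
x=0.250000, w=-0.970463:
  k1 = f(0.250000, -0.970463) = 3.111759
  k2 = f(0.500000, -0.192523) = 2.131981
  w ← -0.970463 + (0.25/2)·(3.111759 + 2.131981) = -0.314995
x=0.500000, w=-0.314995:
  k1 = f(0.500000, -0.314995) = 2.254453
  k2 = f(0.750000, 0.248618) = 1.368415
  w ← -0.314995 + (0.25/2)·(2.254453 + 1.368415) = 0.137863
w(0.75) ≈ 0.1379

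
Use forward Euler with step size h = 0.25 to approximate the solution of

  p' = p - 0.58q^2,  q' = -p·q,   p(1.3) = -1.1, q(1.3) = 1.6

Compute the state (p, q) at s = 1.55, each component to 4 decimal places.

Euler on (p,q): p_{n+1} = p_n + h·p', q_{n+1} = q_n + h·q'.
1.300000: (-1.100000, 1.600000); f=(-2.584800, 1.760000) → (-1.746200, 2.040000)
(p(1.55), q(1.55)) ≈ (-1.7462, 2.0400)

-1.7462, 2.0400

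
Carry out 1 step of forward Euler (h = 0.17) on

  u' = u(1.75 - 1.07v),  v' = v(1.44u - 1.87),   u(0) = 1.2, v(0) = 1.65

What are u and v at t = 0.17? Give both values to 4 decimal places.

Euler on (u,v): u_{n+1} = u_n + h·u', v_{n+1} = v_n + h·v'.
0.000000: (1.200000, 1.650000); f=(-0.018600, -0.234300) → (1.196838, 1.610169)
(u(0.17), v(0.17)) ≈ (1.1968, 1.6102)

1.1968, 1.6102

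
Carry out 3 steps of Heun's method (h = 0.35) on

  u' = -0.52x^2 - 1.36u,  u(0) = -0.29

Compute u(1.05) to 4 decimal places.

-0.2354

Heun: k1 = f(x_n, u_n); k2 = f(x_n + h, u_n + h·k1); u_{n+1} = u_n + (h/2)·(k1 + k2).
x=0.000000, u=-0.290000:
  k1 = f(0.000000, -0.290000) = 0.394400
  k2 = f(0.350000, -0.151960) = 0.142966
  u ← -0.290000 + (0.35/2)·(0.394400 + 0.142966) = -0.195961
x=0.350000, u=-0.195961:
  k1 = f(0.350000, -0.195961) = 0.202807
  k2 = f(0.700000, -0.124979) = -0.084829
  u ← -0.195961 + (0.35/2)·(0.202807 + (-0.084829)) = -0.175315
x=0.700000, u=-0.175315:
  k1 = f(0.700000, -0.175315) = -0.016372
  k2 = f(1.050000, -0.181045) = -0.327079
  u ← -0.175315 + (0.35/2)·(-0.016372 + (-0.327079)) = -0.235419
u(1.05) ≈ -0.2354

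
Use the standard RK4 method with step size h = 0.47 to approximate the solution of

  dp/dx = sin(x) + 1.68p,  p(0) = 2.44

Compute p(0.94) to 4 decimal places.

RK4: k1 = f(x_n, p_n); k2 = f(x_n + h/2, p_n + (h/2)·k1); k3 = f(x_n + h/2, p_n + (h/2)·k2); k4 = f(x_n + h, p_n + h·k3); p_{n+1} = p_n + (h/6)·(k1 + 2k2 + 2k3 + k4).
x=0.000000, p=2.440000:
  k1 = f(0.000000, 2.440000) = 4.099200
  k2 = f(0.235000, 3.403312) = 5.950407
  k3 = f(0.235000, 3.838346) = 6.681264
  k4 = f(0.470000, 5.580194) = 9.827612
  p ← 2.440000 + (0.47/6)·(k1 + 2k2 + 2k3 + k4) = 5.509895
x=0.470000, p=5.509895:
  k1 = f(0.470000, 5.509895) = 9.709511
  k2 = f(0.705000, 7.791630) = 13.737973
  k3 = f(0.705000, 8.738319) = 15.328410
  k4 = f(0.940000, 12.714248) = 22.167495
  p ← 5.509895 + (0.47/6)·(k1 + 2k2 + 2k3 + k4) = 12.560661
p(0.94) ≈ 12.5607

12.5607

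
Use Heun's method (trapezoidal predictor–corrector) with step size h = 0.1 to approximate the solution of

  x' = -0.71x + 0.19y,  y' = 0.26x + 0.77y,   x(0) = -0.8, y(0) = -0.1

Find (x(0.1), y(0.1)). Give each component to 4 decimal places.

-0.7473, -0.1289

Heun on (x,y): k1 = f(t_n, state_n); k2 = f(t_n + h, state_n + h·k1); state_{n+1} = state_n + (h/2)·(k1 + k2).
0.000000: (-0.800000, -0.100000)
  k1 = (0.549000, -0.285000)
  predictor → (-0.745100, -0.128500)
  k2 = (0.504606, -0.292671)
  → (-0.747320, -0.128884)
(x(0.1), y(0.1)) ≈ (-0.7473, -0.1289)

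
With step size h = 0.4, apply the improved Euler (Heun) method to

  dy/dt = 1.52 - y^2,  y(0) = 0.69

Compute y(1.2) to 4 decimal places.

Heun: k1 = f(t_n, y_n); k2 = f(t_n + h, y_n + h·k1); y_{n+1} = y_n + (h/2)·(k1 + k2).
t=0.000000, y=0.690000:
  k1 = f(0.000000, 0.690000) = 1.043900
  k2 = f(0.400000, 1.107560) = 0.293311
  y ← 0.690000 + (0.4/2)·(1.043900 + 0.293311) = 0.957442
t=0.400000, y=0.957442:
  k1 = f(0.400000, 0.957442) = 0.603304
  k2 = f(0.800000, 1.198764) = 0.082965
  y ← 0.957442 + (0.4/2)·(0.603304 + 0.082965) = 1.094696
t=0.800000, y=1.094696:
  k1 = f(0.800000, 1.094696) = 0.321641
  k2 = f(1.200000, 1.223352) = 0.023409
  y ← 1.094696 + (0.4/2)·(0.321641 + 0.023409) = 1.163706
y(1.2) ≈ 1.1637

1.1637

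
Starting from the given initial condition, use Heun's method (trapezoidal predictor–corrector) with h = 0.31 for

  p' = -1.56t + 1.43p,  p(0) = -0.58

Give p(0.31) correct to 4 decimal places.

Heun: k1 = f(t_n, p_n); k2 = f(t_n + h, p_n + h·k1); p_{n+1} = p_n + (h/2)·(k1 + k2).
t=0.000000, p=-0.580000:
  k1 = f(0.000000, -0.580000) = -0.829400
  k2 = f(0.310000, -0.837114) = -1.680673
  p ← -0.580000 + (0.31/2)·(-0.829400 + (-1.680673)) = -0.969061
p(0.31) ≈ -0.9691

-0.9691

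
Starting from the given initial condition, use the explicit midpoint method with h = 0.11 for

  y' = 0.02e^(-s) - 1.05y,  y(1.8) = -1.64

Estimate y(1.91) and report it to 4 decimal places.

-1.4612

Midpoint: k1 = f(s_n, y_n); k2 = f(s_n + h/2, y_n + (h/2)·k1); y_{n+1} = y_n + h·k2.
s=1.800000, y=-1.640000:
  k1 = f(1.800000, -1.640000) = 1.725306
  k2 = f(1.855000, -1.545108) = 1.625493
  y ← -1.640000 + 0.11·1.625493 = -1.461196
y(1.91) ≈ -1.4612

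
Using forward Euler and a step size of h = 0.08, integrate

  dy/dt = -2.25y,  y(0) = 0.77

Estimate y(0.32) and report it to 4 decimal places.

0.3481

Euler: y_{n+1} = y_n + h·f(t_n, y_n).
t=0.000000, y=0.770000: f=-1.732500 → y ← 0.770000 + 0.08·(-1.732500) = 0.631400
t=0.080000, y=0.631400: f=-1.420650 → y ← 0.631400 + 0.08·(-1.420650) = 0.517748
t=0.160000, y=0.517748: f=-1.164933 → y ← 0.517748 + 0.08·(-1.164933) = 0.424553
t=0.240000, y=0.424553: f=-0.955245 → y ← 0.424553 + 0.08·(-0.955245) = 0.348134
y(0.32) ≈ 0.3481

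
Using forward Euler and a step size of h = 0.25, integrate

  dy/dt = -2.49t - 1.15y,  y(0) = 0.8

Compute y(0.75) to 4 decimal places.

Euler: y_{n+1} = y_n + h·f(t_n, y_n).
t=0.000000, y=0.800000: f=-0.920000 → y ← 0.800000 + 0.25·(-0.920000) = 0.570000
t=0.250000, y=0.570000: f=-1.278000 → y ← 0.570000 + 0.25·(-1.278000) = 0.250500
t=0.500000, y=0.250500: f=-1.533075 → y ← 0.250500 + 0.25·(-1.533075) = -0.132769
y(0.75) ≈ -0.1328

-0.1328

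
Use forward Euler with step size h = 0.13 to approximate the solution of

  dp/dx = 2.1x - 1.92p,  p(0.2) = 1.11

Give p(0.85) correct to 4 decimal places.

Euler: p_{n+1} = p_n + h·f(x_n, p_n).
x=0.200000, p=1.110000: f=-1.711200 → p ← 1.110000 + 0.13·(-1.711200) = 0.887544
x=0.330000, p=0.887544: f=-1.011084 → p ← 0.887544 + 0.13·(-1.011084) = 0.756103
x=0.460000, p=0.756103: f=-0.485718 → p ← 0.756103 + 0.13·(-0.485718) = 0.692960
x=0.590000, p=0.692960: f=-0.091483 → p ← 0.692960 + 0.13·(-0.091483) = 0.681067
x=0.720000, p=0.681067: f=0.204351 → p ← 0.681067 + 0.13·0.204351 = 0.707633
p(0.85) ≈ 0.7076

0.7076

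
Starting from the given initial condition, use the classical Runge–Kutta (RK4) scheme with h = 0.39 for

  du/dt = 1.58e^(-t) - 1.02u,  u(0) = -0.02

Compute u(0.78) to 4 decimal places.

RK4: k1 = f(t_n, u_n); k2 = f(t_n + h/2, u_n + (h/2)·k1); k3 = f(t_n + h/2, u_n + (h/2)·k2); k4 = f(t_n + h, u_n + h·k3); u_{n+1} = u_n + (h/6)·(k1 + 2k2 + 2k3 + k4).
t=0.000000, u=-0.020000:
  k1 = f(0.000000, -0.020000) = 1.600400
  k2 = f(0.195000, 0.292078) = 1.002159
  k3 = f(0.195000, 0.175421) = 1.121149
  k4 = f(0.390000, 0.417248) = 0.644157
  u ← -0.020000 + (0.39/6)·(k1 + 2k2 + 2k3 + k4) = 0.401926
t=0.390000, u=0.401926:
  k1 = f(0.390000, 0.401926) = 0.659785
  k2 = f(0.585000, 0.530584) = 0.339031
  k3 = f(0.585000, 0.468037) = 0.402829
  k4 = f(0.780000, 0.559030) = 0.154071
  u ← 0.401926 + (0.39/6)·(k1 + 2k2 + 2k3 + k4) = 0.551269
u(0.78) ≈ 0.5513

0.5513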